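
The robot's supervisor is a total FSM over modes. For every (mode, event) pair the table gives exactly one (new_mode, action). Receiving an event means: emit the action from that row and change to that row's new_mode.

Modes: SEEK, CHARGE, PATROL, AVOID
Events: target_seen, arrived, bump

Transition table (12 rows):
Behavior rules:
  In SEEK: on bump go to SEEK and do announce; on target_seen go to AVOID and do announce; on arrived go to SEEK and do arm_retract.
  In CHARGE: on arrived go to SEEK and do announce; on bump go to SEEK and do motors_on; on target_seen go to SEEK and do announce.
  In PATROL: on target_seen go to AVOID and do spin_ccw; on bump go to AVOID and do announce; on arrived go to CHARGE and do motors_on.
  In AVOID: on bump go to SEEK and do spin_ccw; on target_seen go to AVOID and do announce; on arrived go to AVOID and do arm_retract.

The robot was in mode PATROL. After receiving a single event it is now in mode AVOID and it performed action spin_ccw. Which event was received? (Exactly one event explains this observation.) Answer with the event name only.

target_seen

try target_seen: (PATROL, target_seen) → (AVOID, spin_ccw)  ← matches
try arrived: (PATROL, arrived) → (CHARGE, motors_on)
try bump: (PATROL, bump) → (AVOID, announce)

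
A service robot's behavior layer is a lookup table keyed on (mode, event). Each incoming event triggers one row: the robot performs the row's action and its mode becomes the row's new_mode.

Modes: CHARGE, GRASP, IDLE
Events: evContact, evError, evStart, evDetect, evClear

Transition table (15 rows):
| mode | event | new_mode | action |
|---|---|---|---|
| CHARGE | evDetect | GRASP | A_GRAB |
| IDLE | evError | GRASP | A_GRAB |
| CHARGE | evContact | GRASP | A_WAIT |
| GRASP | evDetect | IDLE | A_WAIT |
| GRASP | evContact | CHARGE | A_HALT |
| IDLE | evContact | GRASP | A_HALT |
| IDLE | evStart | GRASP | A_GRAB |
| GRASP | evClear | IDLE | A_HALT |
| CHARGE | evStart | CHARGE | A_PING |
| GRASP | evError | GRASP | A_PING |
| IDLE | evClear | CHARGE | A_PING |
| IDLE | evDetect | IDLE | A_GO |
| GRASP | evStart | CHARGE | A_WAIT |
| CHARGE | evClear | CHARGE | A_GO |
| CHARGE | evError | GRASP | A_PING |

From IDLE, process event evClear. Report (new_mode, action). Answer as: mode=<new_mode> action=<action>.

mode=CHARGE action=A_PING

current mode = IDLE; filter table to that mode:
  (IDLE, evError) → (GRASP, A_GRAB)
  (IDLE, evContact) → (GRASP, A_HALT)
  (IDLE, evStart) → (GRASP, A_GRAB)
  (IDLE, evClear) → (CHARGE, A_PING)  ← event matches
  (IDLE, evDetect) → (IDLE, A_GO)
event = evClear selects (CHARGE, A_PING)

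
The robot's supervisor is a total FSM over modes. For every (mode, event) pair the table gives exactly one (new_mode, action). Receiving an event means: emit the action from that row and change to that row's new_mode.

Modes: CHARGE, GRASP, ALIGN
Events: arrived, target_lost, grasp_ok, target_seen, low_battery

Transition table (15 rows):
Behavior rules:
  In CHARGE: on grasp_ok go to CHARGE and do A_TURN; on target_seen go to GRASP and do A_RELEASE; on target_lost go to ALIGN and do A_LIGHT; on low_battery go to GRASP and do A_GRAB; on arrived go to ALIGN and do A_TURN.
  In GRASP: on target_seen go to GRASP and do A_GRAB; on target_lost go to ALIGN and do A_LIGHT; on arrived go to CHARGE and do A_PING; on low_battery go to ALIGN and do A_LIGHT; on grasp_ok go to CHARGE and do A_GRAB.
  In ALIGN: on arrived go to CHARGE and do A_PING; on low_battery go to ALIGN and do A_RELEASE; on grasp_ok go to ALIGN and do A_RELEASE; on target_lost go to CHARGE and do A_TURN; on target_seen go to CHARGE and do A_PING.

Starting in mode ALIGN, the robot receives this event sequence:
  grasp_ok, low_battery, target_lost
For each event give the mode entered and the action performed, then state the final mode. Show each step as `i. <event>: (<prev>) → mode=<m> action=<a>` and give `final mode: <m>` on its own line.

1. grasp_ok: (ALIGN) → mode=ALIGN action=A_RELEASE
2. low_battery: (ALIGN) → mode=ALIGN action=A_RELEASE
3. target_lost: (ALIGN) → mode=CHARGE action=A_TURN

final mode: CHARGE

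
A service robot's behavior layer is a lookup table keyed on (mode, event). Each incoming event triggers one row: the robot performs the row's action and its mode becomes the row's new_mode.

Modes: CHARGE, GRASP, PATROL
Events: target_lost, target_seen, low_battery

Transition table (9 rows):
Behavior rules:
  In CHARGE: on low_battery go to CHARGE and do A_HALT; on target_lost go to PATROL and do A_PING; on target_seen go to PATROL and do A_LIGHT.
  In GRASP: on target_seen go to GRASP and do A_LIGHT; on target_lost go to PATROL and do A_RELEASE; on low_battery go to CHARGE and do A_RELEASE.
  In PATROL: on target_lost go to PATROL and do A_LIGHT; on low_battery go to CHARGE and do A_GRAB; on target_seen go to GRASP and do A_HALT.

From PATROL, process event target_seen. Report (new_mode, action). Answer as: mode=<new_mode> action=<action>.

current mode = PATROL; filter table to that mode:
  (PATROL, target_lost) → (PATROL, A_LIGHT)
  (PATROL, low_battery) → (CHARGE, A_GRAB)
  (PATROL, target_seen) → (GRASP, A_HALT)  ← event matches
event = target_seen selects (GRASP, A_HALT)

mode=GRASP action=A_HALT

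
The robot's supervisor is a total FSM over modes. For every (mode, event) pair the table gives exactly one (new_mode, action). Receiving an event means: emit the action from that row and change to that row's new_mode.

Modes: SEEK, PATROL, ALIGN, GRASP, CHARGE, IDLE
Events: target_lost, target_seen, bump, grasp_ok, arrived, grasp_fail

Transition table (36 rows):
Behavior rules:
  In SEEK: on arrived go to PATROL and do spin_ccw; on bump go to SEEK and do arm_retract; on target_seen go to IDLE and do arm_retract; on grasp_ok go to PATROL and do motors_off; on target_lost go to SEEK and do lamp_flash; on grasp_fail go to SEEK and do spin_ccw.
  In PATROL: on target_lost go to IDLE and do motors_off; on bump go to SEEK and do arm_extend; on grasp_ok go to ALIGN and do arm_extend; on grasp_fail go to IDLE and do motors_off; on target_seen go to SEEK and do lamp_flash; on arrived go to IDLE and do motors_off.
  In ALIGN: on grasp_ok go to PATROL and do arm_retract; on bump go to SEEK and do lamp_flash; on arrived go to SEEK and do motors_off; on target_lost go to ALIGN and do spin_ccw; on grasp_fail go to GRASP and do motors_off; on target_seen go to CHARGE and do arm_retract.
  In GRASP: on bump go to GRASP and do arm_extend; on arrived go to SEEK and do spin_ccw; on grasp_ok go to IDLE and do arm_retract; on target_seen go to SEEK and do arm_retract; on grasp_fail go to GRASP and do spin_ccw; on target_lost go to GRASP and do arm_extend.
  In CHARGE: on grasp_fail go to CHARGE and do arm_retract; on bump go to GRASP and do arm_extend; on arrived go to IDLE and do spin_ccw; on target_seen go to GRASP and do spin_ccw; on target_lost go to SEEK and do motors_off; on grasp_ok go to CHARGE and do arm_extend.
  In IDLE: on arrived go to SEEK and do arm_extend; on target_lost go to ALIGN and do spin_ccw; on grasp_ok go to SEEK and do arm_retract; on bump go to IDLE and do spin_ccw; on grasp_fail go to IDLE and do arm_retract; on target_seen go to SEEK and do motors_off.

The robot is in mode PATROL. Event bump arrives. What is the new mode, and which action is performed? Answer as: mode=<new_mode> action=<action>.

current mode = PATROL; filter table to that mode:
  (PATROL, target_lost) → (IDLE, motors_off)
  (PATROL, bump) → (SEEK, arm_extend)  ← event matches
  (PATROL, grasp_ok) → (ALIGN, arm_extend)
  (PATROL, grasp_fail) → (IDLE, motors_off)
  (PATROL, target_seen) → (SEEK, lamp_flash)
  (PATROL, arrived) → (IDLE, motors_off)
event = bump selects (SEEK, arm_extend)

mode=SEEK action=arm_extend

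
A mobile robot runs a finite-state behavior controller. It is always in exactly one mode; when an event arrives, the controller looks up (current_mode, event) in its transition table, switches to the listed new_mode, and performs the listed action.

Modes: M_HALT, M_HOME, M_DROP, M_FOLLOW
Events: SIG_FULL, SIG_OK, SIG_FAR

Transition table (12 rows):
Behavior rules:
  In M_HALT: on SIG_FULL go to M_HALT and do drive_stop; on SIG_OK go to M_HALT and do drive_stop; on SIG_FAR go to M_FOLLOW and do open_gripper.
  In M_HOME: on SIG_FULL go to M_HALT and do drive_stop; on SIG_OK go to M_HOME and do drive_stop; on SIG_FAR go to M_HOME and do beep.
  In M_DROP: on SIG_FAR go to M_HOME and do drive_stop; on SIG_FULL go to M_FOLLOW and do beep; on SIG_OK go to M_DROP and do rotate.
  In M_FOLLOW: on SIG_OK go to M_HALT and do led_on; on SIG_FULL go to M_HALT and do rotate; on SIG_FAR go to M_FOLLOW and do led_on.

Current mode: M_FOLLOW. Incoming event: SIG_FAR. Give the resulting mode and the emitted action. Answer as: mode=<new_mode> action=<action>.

current mode = M_FOLLOW; filter table to that mode:
  (M_FOLLOW, SIG_OK) → (M_HALT, led_on)
  (M_FOLLOW, SIG_FULL) → (M_HALT, rotate)
  (M_FOLLOW, SIG_FAR) → (M_FOLLOW, led_on)  ← event matches
event = SIG_FAR selects (M_FOLLOW, led_on)

mode=M_FOLLOW action=led_on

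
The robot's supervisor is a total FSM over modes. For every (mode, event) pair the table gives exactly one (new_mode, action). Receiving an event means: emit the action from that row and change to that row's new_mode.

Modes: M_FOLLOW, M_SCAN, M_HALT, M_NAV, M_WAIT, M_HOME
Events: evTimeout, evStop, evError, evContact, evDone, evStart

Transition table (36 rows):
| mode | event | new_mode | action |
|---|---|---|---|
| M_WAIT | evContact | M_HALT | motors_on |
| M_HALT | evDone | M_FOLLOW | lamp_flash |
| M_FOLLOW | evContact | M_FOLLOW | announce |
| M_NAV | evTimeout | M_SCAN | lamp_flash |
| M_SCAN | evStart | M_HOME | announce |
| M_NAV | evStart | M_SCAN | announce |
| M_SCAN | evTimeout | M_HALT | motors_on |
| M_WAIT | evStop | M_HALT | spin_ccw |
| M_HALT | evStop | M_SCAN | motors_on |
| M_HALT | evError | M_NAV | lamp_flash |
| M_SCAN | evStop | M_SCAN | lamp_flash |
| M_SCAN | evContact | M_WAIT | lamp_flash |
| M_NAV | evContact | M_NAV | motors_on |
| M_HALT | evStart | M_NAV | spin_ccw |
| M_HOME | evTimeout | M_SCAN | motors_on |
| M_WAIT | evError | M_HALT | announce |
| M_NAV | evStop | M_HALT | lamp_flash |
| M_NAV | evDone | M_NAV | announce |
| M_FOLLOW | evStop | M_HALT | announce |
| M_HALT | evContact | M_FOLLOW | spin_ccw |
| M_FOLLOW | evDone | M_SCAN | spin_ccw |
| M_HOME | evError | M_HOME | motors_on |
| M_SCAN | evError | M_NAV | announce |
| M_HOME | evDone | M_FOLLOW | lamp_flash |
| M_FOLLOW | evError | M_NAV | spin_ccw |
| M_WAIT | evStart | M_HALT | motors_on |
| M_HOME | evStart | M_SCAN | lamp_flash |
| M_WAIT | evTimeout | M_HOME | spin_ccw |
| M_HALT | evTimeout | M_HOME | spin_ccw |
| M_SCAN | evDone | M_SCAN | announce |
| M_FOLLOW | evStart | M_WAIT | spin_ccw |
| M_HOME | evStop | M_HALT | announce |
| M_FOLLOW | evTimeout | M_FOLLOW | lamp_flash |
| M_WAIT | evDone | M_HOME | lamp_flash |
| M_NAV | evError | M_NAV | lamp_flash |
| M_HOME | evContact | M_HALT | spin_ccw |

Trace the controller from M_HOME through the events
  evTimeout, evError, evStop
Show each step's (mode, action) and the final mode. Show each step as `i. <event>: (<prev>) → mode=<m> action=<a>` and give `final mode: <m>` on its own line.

final mode: M_HALT

1. evTimeout: (M_HOME) → mode=M_SCAN action=motors_on
2. evError: (M_SCAN) → mode=M_NAV action=announce
3. evStop: (M_NAV) → mode=M_HALT action=lamp_flash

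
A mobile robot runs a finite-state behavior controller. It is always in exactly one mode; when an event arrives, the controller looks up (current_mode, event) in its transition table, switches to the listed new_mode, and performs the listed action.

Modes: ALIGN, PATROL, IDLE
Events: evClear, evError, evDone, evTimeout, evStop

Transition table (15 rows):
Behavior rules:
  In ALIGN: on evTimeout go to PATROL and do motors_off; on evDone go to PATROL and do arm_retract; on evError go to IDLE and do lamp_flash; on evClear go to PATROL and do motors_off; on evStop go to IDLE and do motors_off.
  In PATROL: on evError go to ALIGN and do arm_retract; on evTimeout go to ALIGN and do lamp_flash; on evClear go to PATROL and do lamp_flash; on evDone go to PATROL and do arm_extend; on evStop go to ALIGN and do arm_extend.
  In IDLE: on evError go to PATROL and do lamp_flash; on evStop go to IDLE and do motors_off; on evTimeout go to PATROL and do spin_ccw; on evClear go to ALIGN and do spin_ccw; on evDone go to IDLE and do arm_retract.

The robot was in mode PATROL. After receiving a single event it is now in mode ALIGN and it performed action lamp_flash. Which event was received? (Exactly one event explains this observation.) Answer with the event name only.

evTimeout

try evClear: (PATROL, evClear) → (PATROL, lamp_flash)
try evError: (PATROL, evError) → (ALIGN, arm_retract)
try evDone: (PATROL, evDone) → (PATROL, arm_extend)
try evTimeout: (PATROL, evTimeout) → (ALIGN, lamp_flash)  ← matches
try evStop: (PATROL, evStop) → (ALIGN, arm_extend)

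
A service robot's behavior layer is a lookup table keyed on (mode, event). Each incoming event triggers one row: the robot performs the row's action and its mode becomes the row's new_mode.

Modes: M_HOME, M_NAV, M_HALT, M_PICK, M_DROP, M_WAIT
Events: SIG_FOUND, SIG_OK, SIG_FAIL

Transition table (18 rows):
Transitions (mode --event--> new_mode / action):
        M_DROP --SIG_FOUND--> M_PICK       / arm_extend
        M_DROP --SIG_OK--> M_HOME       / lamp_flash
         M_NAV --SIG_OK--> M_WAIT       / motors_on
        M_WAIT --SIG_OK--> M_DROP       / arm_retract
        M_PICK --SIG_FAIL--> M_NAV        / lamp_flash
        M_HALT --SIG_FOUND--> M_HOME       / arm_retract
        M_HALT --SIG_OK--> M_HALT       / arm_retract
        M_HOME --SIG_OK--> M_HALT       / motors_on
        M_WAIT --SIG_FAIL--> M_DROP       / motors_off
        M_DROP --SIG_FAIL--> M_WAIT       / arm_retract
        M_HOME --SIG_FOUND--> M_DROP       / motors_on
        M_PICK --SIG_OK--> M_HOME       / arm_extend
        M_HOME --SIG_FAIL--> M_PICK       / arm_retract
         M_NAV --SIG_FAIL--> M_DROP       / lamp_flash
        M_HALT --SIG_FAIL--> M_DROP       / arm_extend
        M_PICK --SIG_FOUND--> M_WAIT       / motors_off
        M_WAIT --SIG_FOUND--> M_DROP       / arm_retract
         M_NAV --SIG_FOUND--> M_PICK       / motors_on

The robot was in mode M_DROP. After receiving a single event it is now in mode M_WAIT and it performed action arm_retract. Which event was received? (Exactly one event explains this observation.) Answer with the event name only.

SIG_FAIL

try SIG_FOUND: (M_DROP, SIG_FOUND) → (M_PICK, arm_extend)
try SIG_OK: (M_DROP, SIG_OK) → (M_HOME, lamp_flash)
try SIG_FAIL: (M_DROP, SIG_FAIL) → (M_WAIT, arm_retract)  ← matches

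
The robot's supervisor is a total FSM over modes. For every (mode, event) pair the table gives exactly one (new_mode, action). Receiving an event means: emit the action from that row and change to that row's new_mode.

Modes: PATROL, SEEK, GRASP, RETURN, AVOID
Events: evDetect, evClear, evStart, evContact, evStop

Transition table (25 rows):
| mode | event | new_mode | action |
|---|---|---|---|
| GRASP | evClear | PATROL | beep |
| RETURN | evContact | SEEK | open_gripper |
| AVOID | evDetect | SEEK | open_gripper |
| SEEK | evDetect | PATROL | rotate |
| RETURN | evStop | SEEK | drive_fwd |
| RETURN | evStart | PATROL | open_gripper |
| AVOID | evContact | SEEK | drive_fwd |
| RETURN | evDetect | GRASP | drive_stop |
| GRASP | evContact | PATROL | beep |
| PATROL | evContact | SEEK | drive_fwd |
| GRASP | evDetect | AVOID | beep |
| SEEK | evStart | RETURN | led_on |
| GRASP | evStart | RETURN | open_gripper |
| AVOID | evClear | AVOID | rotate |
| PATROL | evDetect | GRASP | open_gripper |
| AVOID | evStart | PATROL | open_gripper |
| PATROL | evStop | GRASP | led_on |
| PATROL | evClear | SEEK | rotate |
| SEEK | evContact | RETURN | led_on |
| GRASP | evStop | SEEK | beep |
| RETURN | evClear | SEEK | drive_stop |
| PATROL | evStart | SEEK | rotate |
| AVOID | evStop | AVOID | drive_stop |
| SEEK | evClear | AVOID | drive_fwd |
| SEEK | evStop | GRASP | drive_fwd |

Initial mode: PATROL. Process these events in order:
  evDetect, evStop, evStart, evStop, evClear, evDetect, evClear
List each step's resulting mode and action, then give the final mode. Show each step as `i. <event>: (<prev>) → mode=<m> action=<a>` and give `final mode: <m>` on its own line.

1. evDetect: (PATROL) → mode=GRASP action=open_gripper
2. evStop: (GRASP) → mode=SEEK action=beep
3. evStart: (SEEK) → mode=RETURN action=led_on
4. evStop: (RETURN) → mode=SEEK action=drive_fwd
5. evClear: (SEEK) → mode=AVOID action=drive_fwd
6. evDetect: (AVOID) → mode=SEEK action=open_gripper
7. evClear: (SEEK) → mode=AVOID action=drive_fwd

final mode: AVOID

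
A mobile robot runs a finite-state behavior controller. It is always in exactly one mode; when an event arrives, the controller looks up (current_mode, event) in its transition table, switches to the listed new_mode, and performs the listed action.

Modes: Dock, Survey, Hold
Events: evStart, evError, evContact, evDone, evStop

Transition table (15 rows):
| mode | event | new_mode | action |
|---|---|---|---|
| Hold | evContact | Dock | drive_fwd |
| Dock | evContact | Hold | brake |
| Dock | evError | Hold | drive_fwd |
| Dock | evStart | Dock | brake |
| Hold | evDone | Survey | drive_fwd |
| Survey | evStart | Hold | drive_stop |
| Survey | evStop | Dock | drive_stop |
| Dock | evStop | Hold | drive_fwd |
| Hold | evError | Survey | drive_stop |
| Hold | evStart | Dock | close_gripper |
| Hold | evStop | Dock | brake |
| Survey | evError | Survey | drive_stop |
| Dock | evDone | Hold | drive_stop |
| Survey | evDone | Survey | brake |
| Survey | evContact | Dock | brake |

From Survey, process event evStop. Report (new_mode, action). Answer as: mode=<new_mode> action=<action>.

current mode = Survey; filter table to that mode:
  (Survey, evStart) → (Hold, drive_stop)
  (Survey, evStop) → (Dock, drive_stop)  ← event matches
  (Survey, evError) → (Survey, drive_stop)
  (Survey, evDone) → (Survey, brake)
  (Survey, evContact) → (Dock, brake)
event = evStop selects (Dock, drive_stop)

mode=Dock action=drive_stop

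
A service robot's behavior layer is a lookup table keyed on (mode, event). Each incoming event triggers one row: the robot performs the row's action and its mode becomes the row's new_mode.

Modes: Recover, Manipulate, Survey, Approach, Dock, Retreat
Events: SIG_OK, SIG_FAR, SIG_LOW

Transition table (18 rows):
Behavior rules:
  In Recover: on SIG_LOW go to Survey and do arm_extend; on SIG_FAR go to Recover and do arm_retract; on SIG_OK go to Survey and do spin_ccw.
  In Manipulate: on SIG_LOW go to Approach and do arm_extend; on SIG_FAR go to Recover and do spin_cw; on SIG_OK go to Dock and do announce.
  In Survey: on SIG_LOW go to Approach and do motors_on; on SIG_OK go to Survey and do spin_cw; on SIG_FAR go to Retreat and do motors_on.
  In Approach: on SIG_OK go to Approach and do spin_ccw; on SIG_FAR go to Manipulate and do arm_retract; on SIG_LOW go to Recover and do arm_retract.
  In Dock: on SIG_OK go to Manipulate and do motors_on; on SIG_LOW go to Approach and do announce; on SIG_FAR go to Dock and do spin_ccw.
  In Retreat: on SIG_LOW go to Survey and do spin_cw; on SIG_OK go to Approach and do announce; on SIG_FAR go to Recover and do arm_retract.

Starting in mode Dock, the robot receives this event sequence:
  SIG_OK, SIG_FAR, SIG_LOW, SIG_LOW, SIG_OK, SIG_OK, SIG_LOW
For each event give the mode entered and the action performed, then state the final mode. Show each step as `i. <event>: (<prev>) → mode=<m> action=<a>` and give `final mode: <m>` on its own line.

final mode: Recover

1. SIG_OK: (Dock) → mode=Manipulate action=motors_on
2. SIG_FAR: (Manipulate) → mode=Recover action=spin_cw
3. SIG_LOW: (Recover) → mode=Survey action=arm_extend
4. SIG_LOW: (Survey) → mode=Approach action=motors_on
5. SIG_OK: (Approach) → mode=Approach action=spin_ccw
6. SIG_OK: (Approach) → mode=Approach action=spin_ccw
7. SIG_LOW: (Approach) → mode=Recover action=arm_retract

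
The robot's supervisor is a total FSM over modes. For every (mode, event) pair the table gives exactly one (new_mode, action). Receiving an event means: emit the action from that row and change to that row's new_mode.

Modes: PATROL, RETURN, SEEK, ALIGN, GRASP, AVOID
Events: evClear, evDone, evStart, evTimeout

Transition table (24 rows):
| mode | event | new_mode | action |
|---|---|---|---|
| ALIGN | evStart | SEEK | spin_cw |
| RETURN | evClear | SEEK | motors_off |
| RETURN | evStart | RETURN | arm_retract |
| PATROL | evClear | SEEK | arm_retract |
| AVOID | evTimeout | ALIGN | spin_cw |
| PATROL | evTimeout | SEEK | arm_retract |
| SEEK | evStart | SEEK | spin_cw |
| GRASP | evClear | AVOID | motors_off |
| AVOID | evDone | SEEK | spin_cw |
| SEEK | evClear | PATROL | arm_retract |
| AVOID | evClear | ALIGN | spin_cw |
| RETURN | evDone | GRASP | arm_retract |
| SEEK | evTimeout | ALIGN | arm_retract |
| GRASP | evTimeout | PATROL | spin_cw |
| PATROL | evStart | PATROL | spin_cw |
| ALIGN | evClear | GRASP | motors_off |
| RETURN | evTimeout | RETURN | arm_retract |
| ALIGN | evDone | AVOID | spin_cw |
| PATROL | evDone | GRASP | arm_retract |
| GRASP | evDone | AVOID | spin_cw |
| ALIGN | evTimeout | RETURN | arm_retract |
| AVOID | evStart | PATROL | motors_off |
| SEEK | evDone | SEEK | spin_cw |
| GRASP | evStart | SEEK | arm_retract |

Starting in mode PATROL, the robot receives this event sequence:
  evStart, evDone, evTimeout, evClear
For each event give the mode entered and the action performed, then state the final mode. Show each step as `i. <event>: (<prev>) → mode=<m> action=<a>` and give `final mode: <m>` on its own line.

1. evStart: (PATROL) → mode=PATROL action=spin_cw
2. evDone: (PATROL) → mode=GRASP action=arm_retract
3. evTimeout: (GRASP) → mode=PATROL action=spin_cw
4. evClear: (PATROL) → mode=SEEK action=arm_retract

final mode: SEEK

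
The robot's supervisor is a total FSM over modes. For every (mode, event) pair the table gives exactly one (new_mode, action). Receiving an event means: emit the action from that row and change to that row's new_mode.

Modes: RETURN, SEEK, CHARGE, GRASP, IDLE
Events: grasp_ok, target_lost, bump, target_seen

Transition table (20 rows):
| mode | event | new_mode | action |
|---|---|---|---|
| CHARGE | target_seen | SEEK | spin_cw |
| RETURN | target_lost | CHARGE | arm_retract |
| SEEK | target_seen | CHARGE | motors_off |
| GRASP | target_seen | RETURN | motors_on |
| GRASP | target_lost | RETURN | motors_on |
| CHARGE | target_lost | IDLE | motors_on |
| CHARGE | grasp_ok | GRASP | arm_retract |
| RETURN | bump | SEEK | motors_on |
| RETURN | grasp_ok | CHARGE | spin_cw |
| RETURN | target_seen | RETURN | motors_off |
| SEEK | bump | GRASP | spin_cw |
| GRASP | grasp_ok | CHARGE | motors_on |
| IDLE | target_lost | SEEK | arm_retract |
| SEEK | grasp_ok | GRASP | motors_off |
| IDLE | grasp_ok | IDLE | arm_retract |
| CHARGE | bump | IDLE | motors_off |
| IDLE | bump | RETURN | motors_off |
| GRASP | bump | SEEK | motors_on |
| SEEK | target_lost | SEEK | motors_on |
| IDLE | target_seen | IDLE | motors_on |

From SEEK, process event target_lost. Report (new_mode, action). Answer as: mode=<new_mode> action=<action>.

current mode = SEEK; filter table to that mode:
  (SEEK, target_seen) → (CHARGE, motors_off)
  (SEEK, bump) → (GRASP, spin_cw)
  (SEEK, grasp_ok) → (GRASP, motors_off)
  (SEEK, target_lost) → (SEEK, motors_on)  ← event matches
event = target_lost selects (SEEK, motors_on)

mode=SEEK action=motors_on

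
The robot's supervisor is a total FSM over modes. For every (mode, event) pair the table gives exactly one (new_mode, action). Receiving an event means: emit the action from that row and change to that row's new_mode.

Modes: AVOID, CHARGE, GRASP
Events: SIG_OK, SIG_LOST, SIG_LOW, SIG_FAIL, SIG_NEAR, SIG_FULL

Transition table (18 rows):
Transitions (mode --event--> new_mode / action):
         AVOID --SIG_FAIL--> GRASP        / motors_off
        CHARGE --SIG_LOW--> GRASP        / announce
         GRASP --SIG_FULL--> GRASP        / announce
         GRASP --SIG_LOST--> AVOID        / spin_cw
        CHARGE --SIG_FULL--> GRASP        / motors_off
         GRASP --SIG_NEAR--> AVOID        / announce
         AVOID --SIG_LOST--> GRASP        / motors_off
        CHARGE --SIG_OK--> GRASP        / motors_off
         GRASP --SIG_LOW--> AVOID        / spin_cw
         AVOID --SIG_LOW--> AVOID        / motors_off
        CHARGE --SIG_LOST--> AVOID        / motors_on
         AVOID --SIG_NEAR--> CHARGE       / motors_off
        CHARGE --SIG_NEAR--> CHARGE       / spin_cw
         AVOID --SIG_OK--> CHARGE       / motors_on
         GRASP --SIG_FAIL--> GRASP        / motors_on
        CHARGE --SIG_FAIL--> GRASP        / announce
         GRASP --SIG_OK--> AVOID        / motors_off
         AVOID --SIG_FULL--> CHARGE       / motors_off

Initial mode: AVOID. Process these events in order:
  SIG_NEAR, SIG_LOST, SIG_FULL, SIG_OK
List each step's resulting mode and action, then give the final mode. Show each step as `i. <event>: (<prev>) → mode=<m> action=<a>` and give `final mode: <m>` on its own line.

final mode: GRASP

1. SIG_NEAR: (AVOID) → mode=CHARGE action=motors_off
2. SIG_LOST: (CHARGE) → mode=AVOID action=motors_on
3. SIG_FULL: (AVOID) → mode=CHARGE action=motors_off
4. SIG_OK: (CHARGE) → mode=GRASP action=motors_off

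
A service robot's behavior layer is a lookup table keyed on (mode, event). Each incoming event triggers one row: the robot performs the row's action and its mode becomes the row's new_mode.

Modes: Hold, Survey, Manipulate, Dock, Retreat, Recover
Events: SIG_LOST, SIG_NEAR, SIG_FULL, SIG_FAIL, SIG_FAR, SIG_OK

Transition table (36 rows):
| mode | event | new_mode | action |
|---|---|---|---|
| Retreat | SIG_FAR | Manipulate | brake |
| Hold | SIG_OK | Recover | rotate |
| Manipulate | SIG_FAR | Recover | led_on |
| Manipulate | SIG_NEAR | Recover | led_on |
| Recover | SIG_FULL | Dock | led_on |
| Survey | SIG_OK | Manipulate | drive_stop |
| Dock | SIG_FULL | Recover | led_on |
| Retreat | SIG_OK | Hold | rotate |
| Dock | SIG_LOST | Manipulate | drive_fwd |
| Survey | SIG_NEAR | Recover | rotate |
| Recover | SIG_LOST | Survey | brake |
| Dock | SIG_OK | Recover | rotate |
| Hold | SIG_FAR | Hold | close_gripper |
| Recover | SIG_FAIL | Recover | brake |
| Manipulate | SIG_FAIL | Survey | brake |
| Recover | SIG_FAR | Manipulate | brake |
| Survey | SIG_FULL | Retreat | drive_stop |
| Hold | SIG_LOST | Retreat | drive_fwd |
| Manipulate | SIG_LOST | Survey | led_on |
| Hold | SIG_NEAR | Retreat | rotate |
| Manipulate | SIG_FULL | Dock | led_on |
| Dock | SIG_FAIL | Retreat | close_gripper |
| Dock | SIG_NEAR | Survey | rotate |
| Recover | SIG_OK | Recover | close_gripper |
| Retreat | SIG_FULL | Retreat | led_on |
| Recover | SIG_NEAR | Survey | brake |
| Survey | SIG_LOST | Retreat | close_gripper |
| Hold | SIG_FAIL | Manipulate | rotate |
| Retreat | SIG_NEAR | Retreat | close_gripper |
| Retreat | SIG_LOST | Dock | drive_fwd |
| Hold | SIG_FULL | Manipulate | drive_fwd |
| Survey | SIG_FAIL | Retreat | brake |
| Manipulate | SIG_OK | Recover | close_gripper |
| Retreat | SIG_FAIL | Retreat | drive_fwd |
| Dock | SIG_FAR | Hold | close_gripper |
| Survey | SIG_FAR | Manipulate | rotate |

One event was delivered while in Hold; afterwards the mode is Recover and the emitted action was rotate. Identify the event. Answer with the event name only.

SIG_OK

try SIG_LOST: (Hold, SIG_LOST) → (Retreat, drive_fwd)
try SIG_NEAR: (Hold, SIG_NEAR) → (Retreat, rotate)
try SIG_FULL: (Hold, SIG_FULL) → (Manipulate, drive_fwd)
try SIG_FAIL: (Hold, SIG_FAIL) → (Manipulate, rotate)
try SIG_FAR: (Hold, SIG_FAR) → (Hold, close_gripper)
try SIG_OK: (Hold, SIG_OK) → (Recover, rotate)  ← matches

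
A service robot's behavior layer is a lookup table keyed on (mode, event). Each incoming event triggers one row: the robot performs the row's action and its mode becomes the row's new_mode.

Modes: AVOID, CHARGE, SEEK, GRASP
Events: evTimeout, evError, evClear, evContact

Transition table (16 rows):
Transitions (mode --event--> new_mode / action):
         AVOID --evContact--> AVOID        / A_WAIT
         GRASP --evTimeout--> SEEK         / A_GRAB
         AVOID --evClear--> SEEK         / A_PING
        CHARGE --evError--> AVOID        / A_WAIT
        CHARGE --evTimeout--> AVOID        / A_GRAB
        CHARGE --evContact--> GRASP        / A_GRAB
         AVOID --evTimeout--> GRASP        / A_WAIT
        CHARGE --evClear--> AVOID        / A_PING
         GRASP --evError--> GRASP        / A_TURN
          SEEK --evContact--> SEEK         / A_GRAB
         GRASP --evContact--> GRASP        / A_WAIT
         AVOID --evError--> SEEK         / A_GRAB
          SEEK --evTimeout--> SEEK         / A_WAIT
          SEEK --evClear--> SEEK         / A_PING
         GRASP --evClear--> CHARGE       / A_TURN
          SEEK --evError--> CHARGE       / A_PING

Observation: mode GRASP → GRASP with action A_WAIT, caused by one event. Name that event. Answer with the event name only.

try evTimeout: (GRASP, evTimeout) → (SEEK, A_GRAB)
try evError: (GRASP, evError) → (GRASP, A_TURN)
try evClear: (GRASP, evClear) → (CHARGE, A_TURN)
try evContact: (GRASP, evContact) → (GRASP, A_WAIT)  ← matches

evContact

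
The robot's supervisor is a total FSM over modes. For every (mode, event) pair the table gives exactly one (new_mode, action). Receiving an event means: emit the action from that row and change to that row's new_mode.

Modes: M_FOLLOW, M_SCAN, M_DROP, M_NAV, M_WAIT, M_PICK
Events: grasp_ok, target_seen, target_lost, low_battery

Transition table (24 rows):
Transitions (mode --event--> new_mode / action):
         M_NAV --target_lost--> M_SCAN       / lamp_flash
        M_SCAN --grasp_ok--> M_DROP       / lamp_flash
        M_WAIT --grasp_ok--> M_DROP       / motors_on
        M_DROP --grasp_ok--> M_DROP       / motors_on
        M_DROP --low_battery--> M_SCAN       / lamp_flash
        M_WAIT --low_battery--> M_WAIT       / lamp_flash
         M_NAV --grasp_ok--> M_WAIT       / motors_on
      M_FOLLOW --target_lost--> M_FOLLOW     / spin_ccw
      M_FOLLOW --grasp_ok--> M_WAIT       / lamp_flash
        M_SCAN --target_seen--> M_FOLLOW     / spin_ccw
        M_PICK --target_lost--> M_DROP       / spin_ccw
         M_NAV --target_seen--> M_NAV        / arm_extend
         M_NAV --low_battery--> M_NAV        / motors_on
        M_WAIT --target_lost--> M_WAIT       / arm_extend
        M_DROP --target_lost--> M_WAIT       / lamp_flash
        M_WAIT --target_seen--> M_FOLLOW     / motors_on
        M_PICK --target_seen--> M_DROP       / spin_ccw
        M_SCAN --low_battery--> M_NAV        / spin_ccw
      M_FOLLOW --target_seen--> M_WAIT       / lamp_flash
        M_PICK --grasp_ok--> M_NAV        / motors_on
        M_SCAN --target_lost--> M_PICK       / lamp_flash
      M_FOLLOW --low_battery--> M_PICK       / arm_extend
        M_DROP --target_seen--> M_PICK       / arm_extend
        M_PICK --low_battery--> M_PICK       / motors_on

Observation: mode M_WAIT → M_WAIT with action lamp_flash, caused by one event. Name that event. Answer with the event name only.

low_battery

try grasp_ok: (M_WAIT, grasp_ok) → (M_DROP, motors_on)
try target_seen: (M_WAIT, target_seen) → (M_FOLLOW, motors_on)
try target_lost: (M_WAIT, target_lost) → (M_WAIT, arm_extend)
try low_battery: (M_WAIT, low_battery) → (M_WAIT, lamp_flash)  ← matches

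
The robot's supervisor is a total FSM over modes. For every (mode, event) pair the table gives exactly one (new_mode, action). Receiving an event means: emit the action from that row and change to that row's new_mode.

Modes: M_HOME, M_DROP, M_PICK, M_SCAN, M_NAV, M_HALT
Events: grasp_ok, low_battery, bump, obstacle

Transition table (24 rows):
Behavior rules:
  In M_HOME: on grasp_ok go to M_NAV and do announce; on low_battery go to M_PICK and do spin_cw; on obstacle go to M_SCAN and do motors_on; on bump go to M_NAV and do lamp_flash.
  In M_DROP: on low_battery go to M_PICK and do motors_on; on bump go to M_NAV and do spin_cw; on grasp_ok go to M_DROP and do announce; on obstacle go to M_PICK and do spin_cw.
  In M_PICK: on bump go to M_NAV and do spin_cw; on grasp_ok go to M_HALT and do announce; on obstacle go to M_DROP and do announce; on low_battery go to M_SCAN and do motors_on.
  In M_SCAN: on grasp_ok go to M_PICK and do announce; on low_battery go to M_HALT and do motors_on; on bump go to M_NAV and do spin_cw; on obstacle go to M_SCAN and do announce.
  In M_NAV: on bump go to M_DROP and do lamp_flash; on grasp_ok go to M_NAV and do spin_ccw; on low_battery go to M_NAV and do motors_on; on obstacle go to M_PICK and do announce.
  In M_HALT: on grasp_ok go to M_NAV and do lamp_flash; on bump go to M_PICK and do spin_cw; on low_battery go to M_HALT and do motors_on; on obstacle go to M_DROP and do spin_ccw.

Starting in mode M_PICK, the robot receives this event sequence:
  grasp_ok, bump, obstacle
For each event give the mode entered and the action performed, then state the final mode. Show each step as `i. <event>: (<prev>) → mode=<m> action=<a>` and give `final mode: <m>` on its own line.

1. grasp_ok: (M_PICK) → mode=M_HALT action=announce
2. bump: (M_HALT) → mode=M_PICK action=spin_cw
3. obstacle: (M_PICK) → mode=M_DROP action=announce

final mode: M_DROP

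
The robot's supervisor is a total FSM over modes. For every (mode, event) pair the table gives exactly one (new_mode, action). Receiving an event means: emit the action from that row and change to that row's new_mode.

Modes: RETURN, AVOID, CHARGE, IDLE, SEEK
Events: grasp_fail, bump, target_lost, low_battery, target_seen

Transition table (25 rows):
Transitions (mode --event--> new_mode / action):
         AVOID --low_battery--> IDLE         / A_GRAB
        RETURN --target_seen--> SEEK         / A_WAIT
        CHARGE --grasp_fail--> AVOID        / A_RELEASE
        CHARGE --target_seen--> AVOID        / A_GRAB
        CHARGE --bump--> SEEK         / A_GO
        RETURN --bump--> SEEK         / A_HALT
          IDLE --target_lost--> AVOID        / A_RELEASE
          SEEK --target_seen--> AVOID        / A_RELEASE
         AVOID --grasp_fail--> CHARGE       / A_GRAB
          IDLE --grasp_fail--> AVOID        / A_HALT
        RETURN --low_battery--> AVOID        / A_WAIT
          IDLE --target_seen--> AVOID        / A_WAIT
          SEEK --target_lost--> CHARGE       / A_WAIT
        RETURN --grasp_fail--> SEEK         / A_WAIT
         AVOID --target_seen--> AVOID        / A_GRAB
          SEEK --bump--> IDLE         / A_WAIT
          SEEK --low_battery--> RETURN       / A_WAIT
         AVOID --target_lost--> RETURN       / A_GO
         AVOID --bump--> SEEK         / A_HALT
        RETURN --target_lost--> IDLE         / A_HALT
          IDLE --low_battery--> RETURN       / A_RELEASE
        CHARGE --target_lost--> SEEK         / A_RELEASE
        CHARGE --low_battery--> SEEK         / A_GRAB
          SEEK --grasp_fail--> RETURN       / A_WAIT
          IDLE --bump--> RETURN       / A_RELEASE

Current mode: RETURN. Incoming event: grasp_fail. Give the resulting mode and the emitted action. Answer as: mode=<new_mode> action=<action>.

current mode = RETURN; filter table to that mode:
  (RETURN, target_seen) → (SEEK, A_WAIT)
  (RETURN, bump) → (SEEK, A_HALT)
  (RETURN, low_battery) → (AVOID, A_WAIT)
  (RETURN, grasp_fail) → (SEEK, A_WAIT)  ← event matches
  (RETURN, target_lost) → (IDLE, A_HALT)
event = grasp_fail selects (SEEK, A_WAIT)

mode=SEEK action=A_WAIT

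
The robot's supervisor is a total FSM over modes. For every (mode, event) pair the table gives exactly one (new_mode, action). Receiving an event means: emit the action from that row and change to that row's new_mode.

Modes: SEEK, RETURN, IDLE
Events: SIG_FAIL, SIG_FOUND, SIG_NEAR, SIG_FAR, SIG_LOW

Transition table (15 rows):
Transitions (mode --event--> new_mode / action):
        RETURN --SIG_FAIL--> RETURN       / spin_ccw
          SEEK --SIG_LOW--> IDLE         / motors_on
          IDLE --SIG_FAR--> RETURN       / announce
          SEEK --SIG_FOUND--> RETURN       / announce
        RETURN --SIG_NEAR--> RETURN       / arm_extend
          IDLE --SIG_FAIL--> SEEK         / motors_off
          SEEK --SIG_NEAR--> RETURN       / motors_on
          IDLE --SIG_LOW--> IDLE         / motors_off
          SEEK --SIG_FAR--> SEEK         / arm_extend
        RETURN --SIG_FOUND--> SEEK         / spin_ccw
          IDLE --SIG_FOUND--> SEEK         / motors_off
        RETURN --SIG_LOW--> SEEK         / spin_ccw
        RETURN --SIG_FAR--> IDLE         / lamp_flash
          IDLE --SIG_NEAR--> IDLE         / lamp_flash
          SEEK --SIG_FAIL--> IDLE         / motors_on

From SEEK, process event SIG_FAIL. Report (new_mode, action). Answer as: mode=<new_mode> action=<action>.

mode=IDLE action=motors_on

current mode = SEEK; filter table to that mode:
  (SEEK, SIG_LOW) → (IDLE, motors_on)
  (SEEK, SIG_FOUND) → (RETURN, announce)
  (SEEK, SIG_NEAR) → (RETURN, motors_on)
  (SEEK, SIG_FAR) → (SEEK, arm_extend)
  (SEEK, SIG_FAIL) → (IDLE, motors_on)  ← event matches
event = SIG_FAIL selects (IDLE, motors_on)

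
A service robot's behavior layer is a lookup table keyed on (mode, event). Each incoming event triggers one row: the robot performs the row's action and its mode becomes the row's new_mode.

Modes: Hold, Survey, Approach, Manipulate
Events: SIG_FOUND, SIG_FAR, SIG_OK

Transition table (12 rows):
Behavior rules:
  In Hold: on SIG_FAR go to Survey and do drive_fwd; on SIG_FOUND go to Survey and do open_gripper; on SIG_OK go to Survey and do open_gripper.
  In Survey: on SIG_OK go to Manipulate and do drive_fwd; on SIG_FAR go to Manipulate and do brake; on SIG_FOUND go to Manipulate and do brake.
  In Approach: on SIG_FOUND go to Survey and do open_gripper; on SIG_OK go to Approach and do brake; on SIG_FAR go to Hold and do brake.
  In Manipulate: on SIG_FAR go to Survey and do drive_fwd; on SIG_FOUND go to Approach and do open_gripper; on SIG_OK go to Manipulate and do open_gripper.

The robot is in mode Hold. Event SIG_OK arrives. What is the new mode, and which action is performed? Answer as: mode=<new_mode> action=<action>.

mode=Survey action=open_gripper

current mode = Hold; filter table to that mode:
  (Hold, SIG_FAR) → (Survey, drive_fwd)
  (Hold, SIG_FOUND) → (Survey, open_gripper)
  (Hold, SIG_OK) → (Survey, open_gripper)  ← event matches
event = SIG_OK selects (Survey, open_gripper)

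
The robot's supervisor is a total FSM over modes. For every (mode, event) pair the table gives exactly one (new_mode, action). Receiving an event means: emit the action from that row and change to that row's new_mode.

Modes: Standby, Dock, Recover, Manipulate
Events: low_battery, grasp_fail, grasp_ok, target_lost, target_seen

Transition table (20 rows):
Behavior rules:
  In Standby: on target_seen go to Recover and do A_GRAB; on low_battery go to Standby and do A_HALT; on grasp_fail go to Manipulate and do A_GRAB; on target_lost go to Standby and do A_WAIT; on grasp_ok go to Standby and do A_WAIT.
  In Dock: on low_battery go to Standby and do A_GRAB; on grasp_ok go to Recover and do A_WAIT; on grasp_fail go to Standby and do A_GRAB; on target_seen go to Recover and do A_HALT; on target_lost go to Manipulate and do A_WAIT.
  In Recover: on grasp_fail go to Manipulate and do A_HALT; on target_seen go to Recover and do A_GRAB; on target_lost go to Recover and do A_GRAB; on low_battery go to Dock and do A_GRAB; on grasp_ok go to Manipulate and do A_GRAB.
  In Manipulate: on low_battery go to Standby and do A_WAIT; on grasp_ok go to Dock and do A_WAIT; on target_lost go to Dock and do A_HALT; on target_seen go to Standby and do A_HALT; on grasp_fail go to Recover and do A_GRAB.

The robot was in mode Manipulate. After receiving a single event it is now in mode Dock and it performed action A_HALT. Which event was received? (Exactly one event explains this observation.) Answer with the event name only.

try low_battery: (Manipulate, low_battery) → (Standby, A_WAIT)
try grasp_fail: (Manipulate, grasp_fail) → (Recover, A_GRAB)
try grasp_ok: (Manipulate, grasp_ok) → (Dock, A_WAIT)
try target_lost: (Manipulate, target_lost) → (Dock, A_HALT)  ← matches
try target_seen: (Manipulate, target_seen) → (Standby, A_HALT)

target_lost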